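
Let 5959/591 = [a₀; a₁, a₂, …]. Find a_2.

5959 = 10·591 + 49   →  a_0 = 10
591 = 12·49 + 3   →  a_1 = 12
49 = 16·3 + 1   →  a_2 = 16

16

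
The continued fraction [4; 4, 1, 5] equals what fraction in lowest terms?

Using pₖ = aₖpₖ₋₁ + pₖ₋₂ and qₖ = aₖqₖ₋₁ + qₖ₋₂:
  k=0: a=4, p=4, q=1
  k=1: a=4, p=17, q=4
  k=2: a=1, p=21, q=5
  k=3: a=5, p=122, q=29

122/29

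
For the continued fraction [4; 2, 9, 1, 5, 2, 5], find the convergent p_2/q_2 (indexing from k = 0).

Using pₖ = aₖpₖ₋₁ + pₖ₋₂, qₖ = aₖqₖ₋₁ + qₖ₋₂ (with p₋₁=1, p₋₂=0, q₋₁=0, q₋₂=1):
  k=0: a=4, p=4, q=1
  k=1: a=2, p=9, q=2
  k=2: a=9, p=85, q=19

85/19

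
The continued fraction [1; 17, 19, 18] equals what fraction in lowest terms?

6192/5849

Using pₖ = aₖpₖ₋₁ + pₖ₋₂ and qₖ = aₖqₖ₋₁ + qₖ₋₂:
  k=0: a=1, p=1, q=1
  k=1: a=17, p=18, q=17
  k=2: a=19, p=343, q=324
  k=3: a=18, p=6192, q=5849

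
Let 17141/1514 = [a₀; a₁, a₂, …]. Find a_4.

17141 = 11·1514 + 487   →  a_0 = 11
1514 = 3·487 + 53   →  a_1 = 3
487 = 9·53 + 10   →  a_2 = 9
53 = 5·10 + 3   →  a_3 = 5
10 = 3·3 + 1   →  a_4 = 3

3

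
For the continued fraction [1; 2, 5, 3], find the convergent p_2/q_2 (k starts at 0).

Using pₖ = aₖpₖ₋₁ + pₖ₋₂, qₖ = aₖqₖ₋₁ + qₖ₋₂ (with p₋₁=1, p₋₂=0, q₋₁=0, q₋₂=1):
  k=0: a=1, p=1, q=1
  k=1: a=2, p=3, q=2
  k=2: a=5, p=16, q=11

16/11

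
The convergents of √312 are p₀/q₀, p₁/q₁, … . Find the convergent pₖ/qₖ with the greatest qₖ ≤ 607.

√312 = [17; 1, 1, 1, 34, …] (period length 4).
Convergents:
  p_0/q_0 = 17/1
  p_1/q_1 = 18/1
  p_2/q_2 = 35/2
  p_3/q_3 = 53/3
  p_4/q_4 = 1837/104
  p_5/q_5 = 1890/107
  p_6/q_6 = 3727/211
  p_7/q_7 = 5617/318
  p_8/q_8 = 194705/11023
q_7 = 318 ≤ 607 < 11023 = q_8, so the answer is 5617/318.

5617/318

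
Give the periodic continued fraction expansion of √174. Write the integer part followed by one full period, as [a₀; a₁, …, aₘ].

[13; 5, 4, 5, 26]

a₀ = ⌊√174⌋ = 13.
With m₀=0, d₀=1 and mₖ₊₁ = dₖaₖ − mₖ, dₖ₊₁ = (n − mₖ₊₁²)/dₖ, aₖ₊₁ = ⌊(a₀+mₖ₊₁)/dₖ₊₁⌋:
  k=1: m=13, d=5, a=5
  k=2: m=12, d=6, a=4
  k=3: m=12, d=5, a=5
  k=4: m=13, d=1, a=26
d=1 and a=2a₀=26 at k=4, so the next step gives (m, d) = (13, 5) again — its k=1 value — and the period has length 4.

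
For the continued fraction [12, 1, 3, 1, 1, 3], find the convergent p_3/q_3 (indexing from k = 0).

64/5

Using pₖ = aₖpₖ₋₁ + pₖ₋₂, qₖ = aₖqₖ₋₁ + qₖ₋₂ (with p₋₁=1, p₋₂=0, q₋₁=0, q₋₂=1):
  k=0: a=12, p=12, q=1
  k=1: a=1, p=13, q=1
  k=2: a=3, p=51, q=4
  k=3: a=1, p=64, q=5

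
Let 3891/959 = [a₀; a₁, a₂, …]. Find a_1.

17

3891 = 4·959 + 55   →  a_0 = 4
959 = 17·55 + 24   →  a_1 = 17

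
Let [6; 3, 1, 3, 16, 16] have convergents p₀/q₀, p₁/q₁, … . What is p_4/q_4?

1529/244

Using pₖ = aₖpₖ₋₁ + pₖ₋₂, qₖ = aₖqₖ₋₁ + qₖ₋₂ (with p₋₁=1, p₋₂=0, q₋₁=0, q₋₂=1):
  k=0: a=6, p=6, q=1
  k=1: a=3, p=19, q=3
  k=2: a=1, p=25, q=4
  k=3: a=3, p=94, q=15
  k=4: a=16, p=1529, q=244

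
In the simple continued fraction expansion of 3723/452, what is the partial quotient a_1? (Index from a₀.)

3723 = 8·452 + 107   →  a_0 = 8
452 = 4·107 + 24   →  a_1 = 4

4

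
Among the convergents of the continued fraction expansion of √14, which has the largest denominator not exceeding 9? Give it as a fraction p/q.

15/4

√14 = [3; 1, 2, 1, 6, …] (period length 4).
Convergents:
  p_0/q_0 = 3/1
  p_1/q_1 = 4/1
  p_2/q_2 = 11/3
  p_3/q_3 = 15/4
  p_4/q_4 = 101/27
q_3 = 4 ≤ 9 < 27 = q_4, so the answer is 15/4.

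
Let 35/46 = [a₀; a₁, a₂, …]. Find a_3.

5

35 = 0·46 + 35   →  a_0 = 0
46 = 1·35 + 11   →  a_1 = 1
35 = 3·11 + 2   →  a_2 = 3
11 = 5·2 + 1   →  a_3 = 5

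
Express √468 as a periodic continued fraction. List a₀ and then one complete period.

[21; 1, 1, 1, 2, 1, 1, 1, 42]

a₀ = ⌊√468⌋ = 21.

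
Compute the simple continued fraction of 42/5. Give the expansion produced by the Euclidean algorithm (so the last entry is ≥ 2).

[8; 2, 2]

42 = 8×5 + 2
5 = 2×2 + 1
2 = 2×1 + 0  (stop)
So 42/5 = [8; 2, 2].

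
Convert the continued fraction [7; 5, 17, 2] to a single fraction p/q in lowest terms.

Using pₖ = aₖpₖ₋₁ + pₖ₋₂ and qₖ = aₖqₖ₋₁ + qₖ₋₂:
  k=0: a=7, p=7, q=1
  k=1: a=5, p=36, q=5
  k=2: a=17, p=619, q=86
  k=3: a=2, p=1274, q=177

1274/177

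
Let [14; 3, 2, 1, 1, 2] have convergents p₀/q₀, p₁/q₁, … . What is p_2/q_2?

100/7

Using pₖ = aₖpₖ₋₁ + pₖ₋₂, qₖ = aₖqₖ₋₁ + qₖ₋₂ (with p₋₁=1, p₋₂=0, q₋₁=0, q₋₂=1):
  k=0: a=14, p=14, q=1
  k=1: a=3, p=43, q=3
  k=2: a=2, p=100, q=7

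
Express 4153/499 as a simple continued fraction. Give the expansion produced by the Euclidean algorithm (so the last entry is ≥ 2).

[8; 3, 10, 16]

4153 = 8×499 + 161
499 = 3×161 + 16
161 = 10×16 + 1
16 = 16×1 + 0  (stop)
So 4153/499 = [8; 3, 10, 16].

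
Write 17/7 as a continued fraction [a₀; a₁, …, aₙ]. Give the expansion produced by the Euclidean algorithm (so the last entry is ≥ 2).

[2; 2, 3]

17 = 2·7 + 3
7 = 2·3 + 1
3 = 3·1 + 0  (stop)
So 17/7 = [2; 2, 3].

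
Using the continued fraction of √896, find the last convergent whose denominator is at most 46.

449/15

√896 = [29; 1, 13, 1, 58, …] (period length 4).
Convergents:
  p_0/q_0 = 29/1
  p_1/q_1 = 30/1
  p_2/q_2 = 419/14
  p_3/q_3 = 449/15
  p_4/q_4 = 26461/884
q_3 = 15 ≤ 46 < 884 = q_4, so the answer is 449/15.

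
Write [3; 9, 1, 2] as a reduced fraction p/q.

Using pₖ = aₖpₖ₋₁ + pₖ₋₂ and qₖ = aₖqₖ₋₁ + qₖ₋₂:
  k=0: a=3, p=3, q=1
  k=1: a=9, p=28, q=9
  k=2: a=1, p=31, q=10
  k=3: a=2, p=90, q=29

90/29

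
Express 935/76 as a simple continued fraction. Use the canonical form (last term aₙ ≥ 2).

935 = 12·76 + 23
76 = 3·23 + 7
23 = 3·7 + 2
7 = 3·2 + 1
2 = 2·1 + 0  (stop)
So 935/76 = [12; 3, 3, 3, 2].

[12; 3, 3, 3, 2]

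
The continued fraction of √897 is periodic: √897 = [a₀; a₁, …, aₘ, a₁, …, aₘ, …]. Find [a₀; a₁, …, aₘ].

a₀ = ⌊√897⌋ = 29.
With m₀=0, d₀=1 and mₖ₊₁ = dₖaₖ − mₖ, dₖ₊₁ = (n − mₖ₊₁²)/dₖ, aₖ₊₁ = ⌊(a₀+mₖ₊₁)/dₖ₊₁⌋:
  k=1: m=29, d=56, a=1
  k=2: m=27, d=3, a=18
  k=3: m=27, d=56, a=1
  k=4: m=29, d=1, a=58
d=1 and a=2a₀=58 at k=4, so the next step gives (m, d) = (29, 56) again — its k=1 value — and the period has length 4.

[29; 1, 18, 1, 58]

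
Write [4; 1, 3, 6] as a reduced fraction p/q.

119/25

Fold from the inside: start with 6/1.
  3 + 1/6 = 19/6
  1 + 6/19 = 25/19
  4 + 19/25 = 119/25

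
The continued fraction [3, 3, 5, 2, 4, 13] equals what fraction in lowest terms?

Using pₖ = aₖpₖ₋₁ + pₖ₋₂ and qₖ = aₖqₖ₋₁ + qₖ₋₂:
  k=0: a=3, p=3, q=1
  k=1: a=3, p=10, q=3
  k=2: a=5, p=53, q=16
  k=3: a=2, p=116, q=35
  k=4: a=4, p=517, q=156
  k=5: a=13, p=6837, q=2063

6837/2063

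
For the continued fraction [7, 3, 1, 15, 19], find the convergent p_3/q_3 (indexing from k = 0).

Using pₖ = aₖpₖ₋₁ + pₖ₋₂, qₖ = aₖqₖ₋₁ + qₖ₋₂ (with p₋₁=1, p₋₂=0, q₋₁=0, q₋₂=1):
  k=0: a=7, p=7, q=1
  k=1: a=3, p=22, q=3
  k=2: a=1, p=29, q=4
  k=3: a=15, p=457, q=63

457/63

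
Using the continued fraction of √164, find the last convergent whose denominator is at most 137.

√164 = [12; 1, 4, 6, 4, 1, 24, …] (period length 6).
Convergents:
  p_0/q_0 = 12/1
  p_1/q_1 = 13/1
  p_2/q_2 = 64/5
  p_3/q_3 = 397/31
  p_4/q_4 = 1652/129
  p_5/q_5 = 2049/160
q_4 = 129 ≤ 137 < 160 = q_5, so the answer is 1652/129.

1652/129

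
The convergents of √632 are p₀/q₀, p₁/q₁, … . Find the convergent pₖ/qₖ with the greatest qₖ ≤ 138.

1081/43

√632 = [25; 7, 6, 7, 50, …] (period length 4).
Convergents:
  p_0/q_0 = 25/1
  p_1/q_1 = 176/7
  p_2/q_2 = 1081/43
  p_3/q_3 = 7743/308
q_2 = 43 ≤ 138 < 308 = q_3, so the answer is 1081/43.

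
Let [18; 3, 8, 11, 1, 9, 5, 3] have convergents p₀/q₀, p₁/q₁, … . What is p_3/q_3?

Using pₖ = aₖpₖ₋₁ + pₖ₋₂, qₖ = aₖqₖ₋₁ + qₖ₋₂ (with p₋₁=1, p₋₂=0, q₋₁=0, q₋₂=1):
  k=0: a=18, p=18, q=1
  k=1: a=3, p=55, q=3
  k=2: a=8, p=458, q=25
  k=3: a=11, p=5093, q=278

5093/278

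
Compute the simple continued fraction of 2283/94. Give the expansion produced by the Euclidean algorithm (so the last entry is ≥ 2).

[24; 3, 2, 13]

2283 = 24·94 + 27
94 = 3·27 + 13
27 = 2·13 + 1
13 = 13·1 + 0  (stop)
So 2283/94 = [24; 3, 2, 13].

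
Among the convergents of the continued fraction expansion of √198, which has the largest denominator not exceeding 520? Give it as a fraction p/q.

5530/393

√198 = [14; 14, 28, …] (period length 2).
Convergents:
  p_0/q_0 = 14/1
  p_1/q_1 = 197/14
  p_2/q_2 = 5530/393
  p_3/q_3 = 77617/5516
q_2 = 393 ≤ 520 < 5516 = q_3, so the answer is 5530/393.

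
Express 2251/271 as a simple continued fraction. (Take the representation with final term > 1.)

2251 = 8*271 + 83
271 = 3*83 + 22
83 = 3*22 + 17
22 = 1*17 + 5
17 = 3*5 + 2
5 = 2*2 + 1
2 = 2*1 + 0  (stop)
So 2251/271 = [8; 3, 3, 1, 3, 2, 2].

[8; 3, 3, 1, 3, 2, 2]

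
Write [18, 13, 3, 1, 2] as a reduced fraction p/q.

2639/146

Fold from the inside: start with 2/1.
  1 + 1/2 = 3/2
  3 + 2/3 = 11/3
  13 + 3/11 = 146/11
  18 + 11/146 = 2639/146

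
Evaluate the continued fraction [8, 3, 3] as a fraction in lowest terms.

Fold from the inside: start with 3/1.
  3 + 1/3 = 10/3
  8 + 3/10 = 83/10

83/10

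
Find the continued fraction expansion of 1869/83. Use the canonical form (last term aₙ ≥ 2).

1869 = 22*83 + 43
83 = 1*43 + 40
43 = 1*40 + 3
40 = 13*3 + 1
3 = 3*1 + 0  (stop)
So 1869/83 = [22; 1, 1, 13, 3].

[22; 1, 1, 13, 3]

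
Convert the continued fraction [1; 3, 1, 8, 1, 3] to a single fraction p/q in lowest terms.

191/152

Using pₖ = aₖpₖ₋₁ + pₖ₋₂ and qₖ = aₖqₖ₋₁ + qₖ₋₂:
  k=0: a=1, p=1, q=1
  k=1: a=3, p=4, q=3
  k=2: a=1, p=5, q=4
  k=3: a=8, p=44, q=35
  k=4: a=1, p=49, q=39
  k=5: a=3, p=191, q=152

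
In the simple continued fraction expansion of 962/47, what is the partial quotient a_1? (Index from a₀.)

962 = 20·47 + 22   →  a_0 = 20
47 = 2·22 + 3   →  a_1 = 2

2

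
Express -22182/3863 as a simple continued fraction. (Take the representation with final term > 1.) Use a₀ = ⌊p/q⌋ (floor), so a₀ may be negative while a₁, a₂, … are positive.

[-6; 3, 1, 7, 4, 3, 9]

-22182 = -6*3863 + 996
3863 = 3*996 + 875
996 = 1*875 + 121
875 = 7*121 + 28
121 = 4*28 + 9
28 = 3*9 + 1
9 = 9*1 + 0  (stop)
So -22182/3863 = [-6; 3, 1, 7, 4, 3, 9].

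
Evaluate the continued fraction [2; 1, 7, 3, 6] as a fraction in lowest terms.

455/158

Fold from the inside: start with 6/1.
  3 + 1/6 = 19/6
  7 + 6/19 = 139/19
  1 + 19/139 = 158/139
  2 + 139/158 = 455/158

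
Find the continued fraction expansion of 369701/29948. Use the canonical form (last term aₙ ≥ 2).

369701 = 12×29948 + 10325
29948 = 2×10325 + 9298
10325 = 1×9298 + 1027
9298 = 9×1027 + 55
1027 = 18×55 + 37
55 = 1×37 + 18
37 = 2×18 + 1
18 = 18×1 + 0  (stop)
So 369701/29948 = [12; 2, 1, 9, 18, 1, 2, 18].

[12; 2, 1, 9, 18, 1, 2, 18]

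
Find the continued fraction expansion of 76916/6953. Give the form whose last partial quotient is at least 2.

76916 = 11×6953 + 433
6953 = 16×433 + 25
433 = 17×25 + 8
25 = 3×8 + 1
8 = 8×1 + 0  (stop)
So 76916/6953 = [11; 16, 17, 3, 8].

[11; 16, 17, 3, 8]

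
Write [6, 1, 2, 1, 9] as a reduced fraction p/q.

Fold from the inside: start with 9/1.
  1 + 1/9 = 10/9
  2 + 9/10 = 29/10
  1 + 10/29 = 39/29
  6 + 29/39 = 263/39

263/39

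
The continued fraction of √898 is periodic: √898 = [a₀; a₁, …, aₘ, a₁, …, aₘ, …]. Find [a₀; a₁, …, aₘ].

[29; 1, 28, 1, 58]

a₀ = ⌊√898⌋ = 29.
With m₀=0, d₀=1 and mₖ₊₁ = dₖaₖ − mₖ, dₖ₊₁ = (n − mₖ₊₁²)/dₖ, aₖ₊₁ = ⌊(a₀+mₖ₊₁)/dₖ₊₁⌋:
  k=1: m=29, d=57, a=1
  k=2: m=28, d=2, a=28
  k=3: m=28, d=57, a=1
  k=4: m=29, d=1, a=58
d=1 and a=2a₀=58 at k=4, so the next step gives (m, d) = (29, 57) again — its k=1 value — and the period has length 4.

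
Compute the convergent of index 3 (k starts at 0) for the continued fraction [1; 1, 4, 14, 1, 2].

128/71

Using pₖ = aₖpₖ₋₁ + pₖ₋₂, qₖ = aₖqₖ₋₁ + qₖ₋₂ (with p₋₁=1, p₋₂=0, q₋₁=0, q₋₂=1):
  k=0: a=1, p=1, q=1
  k=1: a=1, p=2, q=1
  k=2: a=4, p=9, q=5
  k=3: a=14, p=128, q=71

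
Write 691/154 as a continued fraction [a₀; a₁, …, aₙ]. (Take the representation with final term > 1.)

[4; 2, 18, 1, 3]

691 = 4×154 + 75
154 = 2×75 + 4
75 = 18×4 + 3
4 = 1×3 + 1
3 = 3×1 + 0  (stop)
So 691/154 = [4; 2, 18, 1, 3].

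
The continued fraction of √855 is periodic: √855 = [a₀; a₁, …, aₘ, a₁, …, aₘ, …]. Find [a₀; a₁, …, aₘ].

a₀ = ⌊√855⌋ = 29.
With m₀=0, d₀=1 and mₖ₊₁ = dₖaₖ − mₖ, dₖ₊₁ = (n − mₖ₊₁²)/dₖ, aₖ₊₁ = ⌊(a₀+mₖ₊₁)/dₖ₊₁⌋:
  k=1: m=29, d=14, a=4
  k=2: m=27, d=9, a=6
  k=3: m=27, d=14, a=4
  k=4: m=29, d=1, a=58
d=1 and a=2a₀=58 at k=4, so the next step gives (m, d) = (29, 14) again — its k=1 value — and the period has length 4.

[29; 4, 6, 4, 58]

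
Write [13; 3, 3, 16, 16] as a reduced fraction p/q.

34821/2618

Fold from the inside: start with 16/1.
  16 + 1/16 = 257/16
  3 + 16/257 = 787/257
  3 + 257/787 = 2618/787
  13 + 787/2618 = 34821/2618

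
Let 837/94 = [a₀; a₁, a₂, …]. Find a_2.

9

837 = 8·94 + 85   →  a_0 = 8
94 = 1·85 + 9   →  a_1 = 1
85 = 9·9 + 4   →  a_2 = 9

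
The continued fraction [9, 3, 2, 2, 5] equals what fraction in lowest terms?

855/92

Fold from the inside: start with 5/1.
  2 + 1/5 = 11/5
  2 + 5/11 = 27/11
  3 + 11/27 = 92/27
  9 + 27/92 = 855/92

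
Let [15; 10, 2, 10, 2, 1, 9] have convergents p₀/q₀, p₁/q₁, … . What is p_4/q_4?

6959/461

Using pₖ = aₖpₖ₋₁ + pₖ₋₂, qₖ = aₖqₖ₋₁ + qₖ₋₂ (with p₋₁=1, p₋₂=0, q₋₁=0, q₋₂=1):
  k=0: a=15, p=15, q=1
  k=1: a=10, p=151, q=10
  k=2: a=2, p=317, q=21
  k=3: a=10, p=3321, q=220
  k=4: a=2, p=6959, q=461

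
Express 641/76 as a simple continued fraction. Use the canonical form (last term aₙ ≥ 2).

[8; 2, 3, 3, 3]

641 = 8×76 + 33
76 = 2×33 + 10
33 = 3×10 + 3
10 = 3×3 + 1
3 = 3×1 + 0  (stop)
So 641/76 = [8; 2, 3, 3, 3].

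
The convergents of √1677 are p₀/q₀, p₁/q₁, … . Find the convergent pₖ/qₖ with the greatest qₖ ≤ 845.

√1677 = [40; 1, 19, 2, 19, 1, 80, …] (period length 6).
Convergents:
  p_0/q_0 = 40/1
  p_1/q_1 = 41/1
  p_2/q_2 = 819/20
  p_3/q_3 = 1679/41
  p_4/q_4 = 32720/799
  p_5/q_5 = 34399/840
  p_6/q_6 = 2784640/67999
q_5 = 840 ≤ 845 < 67999 = q_6, so the answer is 34399/840.

34399/840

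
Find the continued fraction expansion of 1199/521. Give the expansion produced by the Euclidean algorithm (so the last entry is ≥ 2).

[2; 3, 3, 7, 7]

1199 = 2·521 + 157
521 = 3·157 + 50
157 = 3·50 + 7
50 = 7·7 + 1
7 = 7·1 + 0  (stop)
So 1199/521 = [2; 3, 3, 7, 7].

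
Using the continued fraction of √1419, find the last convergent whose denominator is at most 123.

√1419 = [37; 1, 2, 37, 2, 1, 74, …] (period length 6).
Convergents:
  p_0/q_0 = 37/1
  p_1/q_1 = 38/1
  p_2/q_2 = 113/3
  p_3/q_3 = 4219/112
  p_4/q_4 = 8551/227
q_3 = 112 ≤ 123 < 227 = q_4, so the answer is 4219/112.

4219/112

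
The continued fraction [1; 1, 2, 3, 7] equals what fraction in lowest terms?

Using pₖ = aₖpₖ₋₁ + pₖ₋₂ and qₖ = aₖqₖ₋₁ + qₖ₋₂:
  k=0: a=1, p=1, q=1
  k=1: a=1, p=2, q=1
  k=2: a=2, p=5, q=3
  k=3: a=3, p=17, q=10
  k=4: a=7, p=124, q=73

124/73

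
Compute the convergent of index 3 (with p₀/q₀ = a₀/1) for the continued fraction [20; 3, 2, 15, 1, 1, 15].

Using pₖ = aₖpₖ₋₁ + pₖ₋₂, qₖ = aₖqₖ₋₁ + qₖ₋₂ (with p₋₁=1, p₋₂=0, q₋₁=0, q₋₂=1):
  k=0: a=20, p=20, q=1
  k=1: a=3, p=61, q=3
  k=2: a=2, p=142, q=7
  k=3: a=15, p=2191, q=108

2191/108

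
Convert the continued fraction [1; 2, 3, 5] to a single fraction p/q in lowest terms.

53/37

Using pₖ = aₖpₖ₋₁ + pₖ₋₂ and qₖ = aₖqₖ₋₁ + qₖ₋₂:
  k=0: a=1, p=1, q=1
  k=1: a=2, p=3, q=2
  k=2: a=3, p=10, q=7
  k=3: a=5, p=53, q=37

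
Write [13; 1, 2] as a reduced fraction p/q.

41/3

Fold from the inside: start with 2/1.
  1 + 1/2 = 3/2
  13 + 2/3 = 41/3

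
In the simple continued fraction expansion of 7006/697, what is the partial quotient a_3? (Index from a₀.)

7006 = 10·697 + 36   →  a_0 = 10
697 = 19·36 + 13   →  a_1 = 19
36 = 2·13 + 10   →  a_2 = 2
13 = 1·10 + 3   →  a_3 = 1

1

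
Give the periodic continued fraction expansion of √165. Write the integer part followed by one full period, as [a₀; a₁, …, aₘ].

a₀ = ⌊√165⌋ = 12.
With m₀=0, d₀=1 and mₖ₊₁ = dₖaₖ − mₖ, dₖ₊₁ = (n − mₖ₊₁²)/dₖ, aₖ₊₁ = ⌊(a₀+mₖ₊₁)/dₖ₊₁⌋:
  k=1: m=12, d=21, a=1
  k=2: m=9, d=4, a=5
  k=3: m=11, d=11, a=2
  k=4: m=11, d=4, a=5
  k=5: m=9, d=21, a=1
  k=6: m=12, d=1, a=24
d=1 and a=2a₀=24 at k=6, so the next step gives (m, d) = (12, 21) again — its k=1 value — and the period has length 6.

[12; 1, 5, 2, 5, 1, 24]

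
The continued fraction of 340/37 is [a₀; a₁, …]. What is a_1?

340 = 9·37 + 7   →  a_0 = 9
37 = 5·7 + 2   →  a_1 = 5

5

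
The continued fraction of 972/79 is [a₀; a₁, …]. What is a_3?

2

972 = 12·79 + 24   →  a_0 = 12
79 = 3·24 + 7   →  a_1 = 3
24 = 3·7 + 3   →  a_2 = 3
7 = 2·3 + 1   →  a_3 = 2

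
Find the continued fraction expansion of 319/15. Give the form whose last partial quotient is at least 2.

319 = 21·15 + 4
15 = 3·4 + 3
4 = 1·3 + 1
3 = 3·1 + 0  (stop)
So 319/15 = [21; 3, 1, 3].

[21; 3, 1, 3]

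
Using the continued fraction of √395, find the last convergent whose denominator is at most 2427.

44221/2225

√395 = [19; 1, 6, 1, 38, …] (period length 4).
Convergents:
  p_0/q_0 = 19/1
  p_1/q_1 = 20/1
  p_2/q_2 = 139/7
  p_3/q_3 = 159/8
  p_4/q_4 = 6181/311
  p_5/q_5 = 6340/319
  p_6/q_6 = 44221/2225
  p_7/q_7 = 50561/2544
q_6 = 2225 ≤ 2427 < 2544 = q_7, so the answer is 44221/2225.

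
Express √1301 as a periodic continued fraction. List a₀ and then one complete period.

a₀ = ⌊√1301⌋ = 36.
With m₀=0, d₀=1 and mₖ₊₁ = dₖaₖ − mₖ, dₖ₊₁ = (n − mₖ₊₁²)/dₖ, aₖ₊₁ = ⌊(a₀+mₖ₊₁)/dₖ₊₁⌋:
  k=1: m=36, d=5, a=14
  k=2: m=34, d=29, a=2
  k=3: m=24, d=25, a=2
  k=4: m=26, d=25, a=2
  k=5: m=24, d=29, a=2
  k=6: m=34, d=5, a=14
  k=7: m=36, d=1, a=72
d=1 and a=2a₀=72 at k=7, so the next step gives (m, d) = (36, 5) again — its k=1 value — and the period has length 7.

[36; 14, 2, 2, 2, 2, 14, 72]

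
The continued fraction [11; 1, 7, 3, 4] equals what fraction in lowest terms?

1283/108

Fold from the inside: start with 4/1.
  3 + 1/4 = 13/4
  7 + 4/13 = 95/13
  1 + 13/95 = 108/95
  11 + 95/108 = 1283/108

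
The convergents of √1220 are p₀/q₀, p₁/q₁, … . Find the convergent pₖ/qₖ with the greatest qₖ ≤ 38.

√1220 = [34; 1, 12, 1, 68, …] (period length 4).
Convergents:
  p_0/q_0 = 34/1
  p_1/q_1 = 35/1
  p_2/q_2 = 454/13
  p_3/q_3 = 489/14
  p_4/q_4 = 33706/965
q_3 = 14 ≤ 38 < 965 = q_4, so the answer is 489/14.

489/14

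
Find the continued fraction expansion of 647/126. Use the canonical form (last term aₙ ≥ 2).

[5; 7, 2, 2, 3]

647 = 5×126 + 17
126 = 7×17 + 7
17 = 2×7 + 3
7 = 2×3 + 1
3 = 3×1 + 0  (stop)
So 647/126 = [5; 7, 2, 2, 3].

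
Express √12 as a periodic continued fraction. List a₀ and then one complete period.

[3; 2, 6]

a₀ = ⌊√12⌋ = 3.
With m₀=0, d₀=1 and mₖ₊₁ = dₖaₖ − mₖ, dₖ₊₁ = (n − mₖ₊₁²)/dₖ, aₖ₊₁ = ⌊(a₀+mₖ₊₁)/dₖ₊₁⌋:
  k=1: m=3, d=3, a=2
  k=2: m=3, d=1, a=6
d=1 and a=2a₀=6 at k=2, so the next step gives (m, d) = (3, 3) again — its k=1 value — and the period has length 2.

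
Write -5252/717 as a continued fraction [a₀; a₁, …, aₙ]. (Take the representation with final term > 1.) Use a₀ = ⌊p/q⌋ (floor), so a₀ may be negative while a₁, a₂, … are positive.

[-8; 1, 2, 12, 1, 17]

-5252 = -8×717 + 484
717 = 1×484 + 233
484 = 2×233 + 18
233 = 12×18 + 17
18 = 1×17 + 1
17 = 17×1 + 0  (stop)
So -5252/717 = [-8; 1, 2, 12, 1, 17].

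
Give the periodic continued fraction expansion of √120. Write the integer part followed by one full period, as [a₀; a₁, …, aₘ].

[10; 1, 20]

a₀ = ⌊√120⌋ = 10.
With m₀=0, d₀=1 and mₖ₊₁ = dₖaₖ − mₖ, dₖ₊₁ = (n − mₖ₊₁²)/dₖ, aₖ₊₁ = ⌊(a₀+mₖ₊₁)/dₖ₊₁⌋:
  k=1: m=10, d=20, a=1
  k=2: m=10, d=1, a=20
d=1 and a=2a₀=20 at k=2, so the next step gives (m, d) = (10, 20) again — its k=1 value — and the period has length 2.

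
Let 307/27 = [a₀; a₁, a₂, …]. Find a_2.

1

307 = 11·27 + 10   →  a_0 = 11
27 = 2·10 + 7   →  a_1 = 2
10 = 1·7 + 3   →  a_2 = 1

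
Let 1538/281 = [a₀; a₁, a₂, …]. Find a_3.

1538 = 5·281 + 133   →  a_0 = 5
281 = 2·133 + 15   →  a_1 = 2
133 = 8·15 + 13   →  a_2 = 8
15 = 1·13 + 2   →  a_3 = 1

1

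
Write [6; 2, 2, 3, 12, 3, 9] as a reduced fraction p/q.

38501/6005

Using pₖ = aₖpₖ₋₁ + pₖ₋₂ and qₖ = aₖqₖ₋₁ + qₖ₋₂:
  k=0: a=6, p=6, q=1
  k=1: a=2, p=13, q=2
  k=2: a=2, p=32, q=5
  k=3: a=3, p=109, q=17
  k=4: a=12, p=1340, q=209
  k=5: a=3, p=4129, q=644
  k=6: a=9, p=38501, q=6005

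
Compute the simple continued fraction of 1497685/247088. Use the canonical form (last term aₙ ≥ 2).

1497685 = 6×247088 + 15157
247088 = 16×15157 + 4576
15157 = 3×4576 + 1429
4576 = 3×1429 + 289
1429 = 4×289 + 273
289 = 1×273 + 16
273 = 17×16 + 1
16 = 16×1 + 0  (stop)
So 1497685/247088 = [6; 16, 3, 3, 4, 1, 17, 16].

[6; 16, 3, 3, 4, 1, 17, 16]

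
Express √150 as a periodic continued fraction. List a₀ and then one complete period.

a₀ = ⌊√150⌋ = 12.
With m₀=0, d₀=1 and mₖ₊₁ = dₖaₖ − mₖ, dₖ₊₁ = (n − mₖ₊₁²)/dₖ, aₖ₊₁ = ⌊(a₀+mₖ₊₁)/dₖ₊₁⌋:
  k=1: m=12, d=6, a=4
  k=2: m=12, d=1, a=24
d=1 and a=2a₀=24 at k=2, so the next step gives (m, d) = (12, 6) again — its k=1 value — and the period has length 2.

[12; 4, 24]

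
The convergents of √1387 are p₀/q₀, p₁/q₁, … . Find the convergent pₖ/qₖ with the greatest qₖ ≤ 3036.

45622/1225

√1387 = [37; 4, 8, 37, 8, 4, 74, …] (period length 6).
Convergents:
  p_0/q_0 = 37/1
  p_1/q_1 = 149/4
  p_2/q_2 = 1229/33
  p_3/q_3 = 45622/1225
  p_4/q_4 = 366205/9833
q_3 = 1225 ≤ 3036 < 9833 = q_4, so the answer is 45622/1225.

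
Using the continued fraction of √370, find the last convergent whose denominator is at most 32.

327/17

√370 = [19; 4, 4, 38, …] (period length 3).
Convergents:
  p_0/q_0 = 19/1
  p_1/q_1 = 77/4
  p_2/q_2 = 327/17
  p_3/q_3 = 12503/650
q_2 = 17 ≤ 32 < 650 = q_3, so the answer is 327/17.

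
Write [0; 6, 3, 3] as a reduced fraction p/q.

Using pₖ = aₖpₖ₋₁ + pₖ₋₂ and qₖ = aₖqₖ₋₁ + qₖ₋₂:
  k=0: a=0, p=0, q=1
  k=1: a=6, p=1, q=6
  k=2: a=3, p=3, q=19
  k=3: a=3, p=10, q=63

10/63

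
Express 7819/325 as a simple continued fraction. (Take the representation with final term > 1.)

7819 = 24·325 + 19
325 = 17·19 + 2
19 = 9·2 + 1
2 = 2·1 + 0  (stop)
So 7819/325 = [24; 17, 9, 2].

[24; 17, 9, 2]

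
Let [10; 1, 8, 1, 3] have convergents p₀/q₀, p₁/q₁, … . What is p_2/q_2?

Using pₖ = aₖpₖ₋₁ + pₖ₋₂, qₖ = aₖqₖ₋₁ + qₖ₋₂ (with p₋₁=1, p₋₂=0, q₋₁=0, q₋₂=1):
  k=0: a=10, p=10, q=1
  k=1: a=1, p=11, q=1
  k=2: a=8, p=98, q=9

98/9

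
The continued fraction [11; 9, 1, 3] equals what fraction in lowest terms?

Fold from the inside: start with 3/1.
  1 + 1/3 = 4/3
  9 + 3/4 = 39/4
  11 + 4/39 = 433/39

433/39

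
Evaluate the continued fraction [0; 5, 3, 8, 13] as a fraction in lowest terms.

328/1745

Using pₖ = aₖpₖ₋₁ + pₖ₋₂ and qₖ = aₖqₖ₋₁ + qₖ₋₂:
  k=0: a=0, p=0, q=1
  k=1: a=5, p=1, q=5
  k=2: a=3, p=3, q=16
  k=3: a=8, p=25, q=133
  k=4: a=13, p=328, q=1745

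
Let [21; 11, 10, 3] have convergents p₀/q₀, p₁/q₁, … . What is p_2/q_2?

Using pₖ = aₖpₖ₋₁ + pₖ₋₂, qₖ = aₖqₖ₋₁ + qₖ₋₂ (with p₋₁=1, p₋₂=0, q₋₁=0, q₋₂=1):
  k=0: a=21, p=21, q=1
  k=1: a=11, p=232, q=11
  k=2: a=10, p=2341, q=111

2341/111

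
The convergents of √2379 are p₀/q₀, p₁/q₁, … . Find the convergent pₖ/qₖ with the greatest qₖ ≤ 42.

√2379 = [48; 1, 3, 2, 3, 1, 96, …] (period length 6).
Convergents:
  p_0/q_0 = 48/1
  p_1/q_1 = 49/1
  p_2/q_2 = 195/4
  p_3/q_3 = 439/9
  p_4/q_4 = 1512/31
  p_5/q_5 = 1951/40
  p_6/q_6 = 188808/3871
q_5 = 40 ≤ 42 < 3871 = q_6, so the answer is 1951/40.

1951/40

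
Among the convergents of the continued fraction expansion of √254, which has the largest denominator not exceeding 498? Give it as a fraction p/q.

√254 = [15; 1, 14, 1, 30, …] (period length 4).
Convergents:
  p_0/q_0 = 15/1
  p_1/q_1 = 16/1
  p_2/q_2 = 239/15
  p_3/q_3 = 255/16
  p_4/q_4 = 7889/495
  p_5/q_5 = 8144/511
q_4 = 495 ≤ 498 < 511 = q_5, so the answer is 7889/495.

7889/495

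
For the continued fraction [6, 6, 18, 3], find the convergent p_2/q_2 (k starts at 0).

Using pₖ = aₖpₖ₋₁ + pₖ₋₂, qₖ = aₖqₖ₋₁ + qₖ₋₂ (with p₋₁=1, p₋₂=0, q₋₁=0, q₋₂=1):
  k=0: a=6, p=6, q=1
  k=1: a=6, p=37, q=6
  k=2: a=18, p=672, q=109

672/109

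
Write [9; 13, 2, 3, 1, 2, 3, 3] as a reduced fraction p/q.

Fold from the inside: start with 3/1.
  3 + 1/3 = 10/3
  2 + 3/10 = 23/10
  1 + 10/23 = 33/23
  3 + 23/33 = 122/33
  2 + 33/122 = 277/122
  13 + 122/277 = 3723/277
  9 + 277/3723 = 33784/3723

33784/3723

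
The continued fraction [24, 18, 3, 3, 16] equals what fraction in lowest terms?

Using pₖ = aₖpₖ₋₁ + pₖ₋₂ and qₖ = aₖqₖ₋₁ + qₖ₋₂:
  k=0: a=24, p=24, q=1
  k=1: a=18, p=433, q=18
  k=2: a=3, p=1323, q=55
  k=3: a=3, p=4402, q=183
  k=4: a=16, p=71755, q=2983

71755/2983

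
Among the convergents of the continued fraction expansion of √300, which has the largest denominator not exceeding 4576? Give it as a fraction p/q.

46367/2677

√300 = [17; 3, 8, 3, 34, …] (period length 4).
Convergents:
  p_0/q_0 = 17/1
  p_1/q_1 = 52/3
  p_2/q_2 = 433/25
  p_3/q_3 = 1351/78
  p_4/q_4 = 46367/2677
  p_5/q_5 = 140452/8109
q_4 = 2677 ≤ 4576 < 8109 = q_5, so the answer is 46367/2677.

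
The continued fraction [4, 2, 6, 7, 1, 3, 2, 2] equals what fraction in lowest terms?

10116/2267

Fold from the inside: start with 2/1.
  2 + 1/2 = 5/2
  3 + 2/5 = 17/5
  1 + 5/17 = 22/17
  7 + 17/22 = 171/22
  6 + 22/171 = 1048/171
  2 + 171/1048 = 2267/1048
  4 + 1048/2267 = 10116/2267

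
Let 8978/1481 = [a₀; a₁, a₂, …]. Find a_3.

4

8978 = 6·1481 + 92   →  a_0 = 6
1481 = 16·92 + 9   →  a_1 = 16
92 = 10·9 + 2   →  a_2 = 10
9 = 4·2 + 1   →  a_3 = 4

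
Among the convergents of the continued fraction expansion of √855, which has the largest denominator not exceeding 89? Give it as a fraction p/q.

731/25

√855 = [29; 4, 6, 4, 58, …] (period length 4).
Convergents:
  p_0/q_0 = 29/1
  p_1/q_1 = 117/4
  p_2/q_2 = 731/25
  p_3/q_3 = 3041/104
q_2 = 25 ≤ 89 < 104 = q_3, so the answer is 731/25.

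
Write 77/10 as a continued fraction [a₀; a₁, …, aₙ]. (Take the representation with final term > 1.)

[7; 1, 2, 3]

77 = 7·10 + 7
10 = 1·7 + 3
7 = 2·3 + 1
3 = 3·1 + 0  (stop)
So 77/10 = [7; 1, 2, 3].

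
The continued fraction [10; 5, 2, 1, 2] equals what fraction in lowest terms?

Fold from the inside: start with 2/1.
  1 + 1/2 = 3/2
  2 + 2/3 = 8/3
  5 + 3/8 = 43/8
  10 + 8/43 = 438/43

438/43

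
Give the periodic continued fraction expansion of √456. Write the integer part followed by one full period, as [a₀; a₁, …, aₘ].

a₀ = ⌊√456⌋ = 21.
With m₀=0, d₀=1 and mₖ₊₁ = dₖaₖ − mₖ, dₖ₊₁ = (n − mₖ₊₁²)/dₖ, aₖ₊₁ = ⌊(a₀+mₖ₊₁)/dₖ₊₁⌋:
  k=1: m=21, d=15, a=2
  k=2: m=9, d=25, a=1
  k=3: m=16, d=8, a=4
  k=4: m=16, d=25, a=1
  k=5: m=9, d=15, a=2
  k=6: m=21, d=1, a=42
d=1 and a=2a₀=42 at k=6, so the next step gives (m, d) = (21, 15) again — its k=1 value — and the period has length 6.

[21; 2, 1, 4, 1, 2, 42]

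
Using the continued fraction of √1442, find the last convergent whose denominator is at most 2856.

108187/2849

√1442 = [37; 1, 36, 1, 74, …] (period length 4).
Convergents:
  p_0/q_0 = 37/1
  p_1/q_1 = 38/1
  p_2/q_2 = 1405/37
  p_3/q_3 = 1443/38
  p_4/q_4 = 108187/2849
  p_5/q_5 = 109630/2887
q_4 = 2849 ≤ 2856 < 2887 = q_5, so the answer is 108187/2849.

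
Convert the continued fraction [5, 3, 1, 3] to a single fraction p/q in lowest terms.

79/15

Using pₖ = aₖpₖ₋₁ + pₖ₋₂ and qₖ = aₖqₖ₋₁ + qₖ₋₂:
  k=0: a=5, p=5, q=1
  k=1: a=3, p=16, q=3
  k=2: a=1, p=21, q=4
  k=3: a=3, p=79, q=15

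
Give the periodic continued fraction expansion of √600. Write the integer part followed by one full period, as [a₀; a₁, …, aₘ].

[24; 2, 48]

a₀ = ⌊√600⌋ = 24.
With m₀=0, d₀=1 and mₖ₊₁ = dₖaₖ − mₖ, dₖ₊₁ = (n − mₖ₊₁²)/dₖ, aₖ₊₁ = ⌊(a₀+mₖ₊₁)/dₖ₊₁⌋:
  k=1: m=24, d=24, a=2
  k=2: m=24, d=1, a=48
d=1 and a=2a₀=48 at k=2, so the next step gives (m, d) = (24, 24) again — its k=1 value — and the period has length 2.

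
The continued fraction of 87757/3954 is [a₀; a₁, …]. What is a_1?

87757 = 22·3954 + 769   →  a_0 = 22
3954 = 5·769 + 109   →  a_1 = 5

5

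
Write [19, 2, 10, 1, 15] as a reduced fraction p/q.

7129/366

Fold from the inside: start with 15/1.
  1 + 1/15 = 16/15
  10 + 15/16 = 175/16
  2 + 16/175 = 366/175
  19 + 175/366 = 7129/366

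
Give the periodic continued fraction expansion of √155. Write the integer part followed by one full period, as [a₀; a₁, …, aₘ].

[12; 2, 4, 2, 24]

a₀ = ⌊√155⌋ = 12.
With m₀=0, d₀=1 and mₖ₊₁ = dₖaₖ − mₖ, dₖ₊₁ = (n − mₖ₊₁²)/dₖ, aₖ₊₁ = ⌊(a₀+mₖ₊₁)/dₖ₊₁⌋:
  k=1: m=12, d=11, a=2
  k=2: m=10, d=5, a=4
  k=3: m=10, d=11, a=2
  k=4: m=12, d=1, a=24
d=1 and a=2a₀=24 at k=4, so the next step gives (m, d) = (12, 11) again — its k=1 value — and the period has length 4.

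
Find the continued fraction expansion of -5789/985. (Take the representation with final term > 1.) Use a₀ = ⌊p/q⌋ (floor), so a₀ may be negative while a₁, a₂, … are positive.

[-6; 8, 7, 8, 2]

-5789 = -6×985 + 121
985 = 8×121 + 17
121 = 7×17 + 2
17 = 8×2 + 1
2 = 2×1 + 0  (stop)
So -5789/985 = [-6; 8, 7, 8, 2].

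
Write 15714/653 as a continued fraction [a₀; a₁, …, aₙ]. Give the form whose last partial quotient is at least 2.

15714 = 24·653 + 42
653 = 15·42 + 23
42 = 1·23 + 19
23 = 1·19 + 4
19 = 4·4 + 3
4 = 1·3 + 1
3 = 3·1 + 0  (stop)
So 15714/653 = [24; 15, 1, 1, 4, 1, 3].

[24; 15, 1, 1, 4, 1, 3]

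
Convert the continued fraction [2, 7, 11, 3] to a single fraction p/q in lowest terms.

516/241

Using pₖ = aₖpₖ₋₁ + pₖ₋₂ and qₖ = aₖqₖ₋₁ + qₖ₋₂:
  k=0: a=2, p=2, q=1
  k=1: a=7, p=15, q=7
  k=2: a=11, p=167, q=78
  k=3: a=3, p=516, q=241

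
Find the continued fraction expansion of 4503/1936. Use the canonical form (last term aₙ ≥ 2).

4503 = 2×1936 + 631
1936 = 3×631 + 43
631 = 14×43 + 29
43 = 1×29 + 14
29 = 2×14 + 1
14 = 14×1 + 0  (stop)
So 4503/1936 = [2; 3, 14, 1, 2, 14].

[2; 3, 14, 1, 2, 14]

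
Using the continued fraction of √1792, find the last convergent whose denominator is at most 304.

10710/253

√1792 = [42; 3, 84, …] (period length 2).
Convergents:
  p_0/q_0 = 42/1
  p_1/q_1 = 127/3
  p_2/q_2 = 10710/253
  p_3/q_3 = 32257/762
q_2 = 253 ≤ 304 < 762 = q_3, so the answer is 10710/253.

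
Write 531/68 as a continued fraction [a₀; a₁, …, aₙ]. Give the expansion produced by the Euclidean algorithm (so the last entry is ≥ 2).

[7; 1, 4, 4, 3]

531 = 7×68 + 55
68 = 1×55 + 13
55 = 4×13 + 3
13 = 4×3 + 1
3 = 3×1 + 0  (stop)
So 531/68 = [7; 1, 4, 4, 3].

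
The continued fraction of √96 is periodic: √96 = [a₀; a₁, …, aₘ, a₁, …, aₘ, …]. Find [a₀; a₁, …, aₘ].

[9; 1, 3, 1, 18]

a₀ = ⌊√96⌋ = 9.
With m₀=0, d₀=1 and mₖ₊₁ = dₖaₖ − mₖ, dₖ₊₁ = (n − mₖ₊₁²)/dₖ, aₖ₊₁ = ⌊(a₀+mₖ₊₁)/dₖ₊₁⌋:
  k=1: m=9, d=15, a=1
  k=2: m=6, d=4, a=3
  k=3: m=6, d=15, a=1
  k=4: m=9, d=1, a=18
d=1 and a=2a₀=18 at k=4, so the next step gives (m, d) = (9, 15) again — its k=1 value — and the period has length 4.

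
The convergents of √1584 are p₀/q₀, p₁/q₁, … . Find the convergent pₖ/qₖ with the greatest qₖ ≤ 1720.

√1584 = [39; 1, 3, 1, 78, …] (period length 4).
Convergents:
  p_0/q_0 = 39/1
  p_1/q_1 = 40/1
  p_2/q_2 = 159/4
  p_3/q_3 = 199/5
  p_4/q_4 = 15681/394
  p_5/q_5 = 15880/399
  p_6/q_6 = 63321/1591
  p_7/q_7 = 79201/1990
q_6 = 1591 ≤ 1720 < 1990 = q_7, so the answer is 63321/1591.

63321/1591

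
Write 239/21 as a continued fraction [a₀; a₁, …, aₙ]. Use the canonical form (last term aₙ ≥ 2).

[11; 2, 1, 1, 1, 2]

239 = 11·21 + 8
21 = 2·8 + 5
8 = 1·5 + 3
5 = 1·3 + 2
3 = 1·2 + 1
2 = 2·1 + 0  (stop)
So 239/21 = [11; 2, 1, 1, 1, 2].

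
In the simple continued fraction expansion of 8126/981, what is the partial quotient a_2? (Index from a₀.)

1

8126 = 8·981 + 278   →  a_0 = 8
981 = 3·278 + 147   →  a_1 = 3
278 = 1·147 + 131   →  a_2 = 1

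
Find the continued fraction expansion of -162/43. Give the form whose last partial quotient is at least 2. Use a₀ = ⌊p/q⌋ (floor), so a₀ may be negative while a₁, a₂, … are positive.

[-4; 4, 3, 3]

-162 = -4*43 + 10
43 = 4*10 + 3
10 = 3*3 + 1
3 = 3*1 + 0  (stop)
So -162/43 = [-4; 4, 3, 3].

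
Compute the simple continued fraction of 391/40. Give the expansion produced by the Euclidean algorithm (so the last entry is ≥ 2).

391 = 9×40 + 31
40 = 1×31 + 9
31 = 3×9 + 4
9 = 2×4 + 1
4 = 4×1 + 0  (stop)
So 391/40 = [9; 1, 3, 2, 4].

[9; 1, 3, 2, 4]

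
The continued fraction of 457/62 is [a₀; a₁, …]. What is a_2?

457 = 7·62 + 23   →  a_0 = 7
62 = 2·23 + 16   →  a_1 = 2
23 = 1·16 + 7   →  a_2 = 1

1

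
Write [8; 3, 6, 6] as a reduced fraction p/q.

Fold from the inside: start with 6/1.
  6 + 1/6 = 37/6
  3 + 6/37 = 117/37
  8 + 37/117 = 973/117

973/117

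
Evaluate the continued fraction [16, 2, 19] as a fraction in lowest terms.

Fold from the inside: start with 19/1.
  2 + 1/19 = 39/19
  16 + 19/39 = 643/39

643/39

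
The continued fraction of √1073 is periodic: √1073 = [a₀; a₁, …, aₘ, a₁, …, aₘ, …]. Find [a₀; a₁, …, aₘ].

[32; 1, 3, 9, 9, 3, 1, 64]

a₀ = ⌊√1073⌋ = 32.
With m₀=0, d₀=1 and mₖ₊₁ = dₖaₖ − mₖ, dₖ₊₁ = (n − mₖ₊₁²)/dₖ, aₖ₊₁ = ⌊(a₀+mₖ₊₁)/dₖ₊₁⌋:
  k=1: m=32, d=49, a=1
  k=2: m=17, d=16, a=3
  k=3: m=31, d=7, a=9
  k=4: m=32, d=7, a=9
  k=5: m=31, d=16, a=3
  k=6: m=17, d=49, a=1
  k=7: m=32, d=1, a=64
d=1 and a=2a₀=64 at k=7, so the next step gives (m, d) = (32, 49) again — its k=1 value — and the period has length 7.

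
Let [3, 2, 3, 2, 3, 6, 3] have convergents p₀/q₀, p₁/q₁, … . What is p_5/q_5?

1189/346

Using pₖ = aₖpₖ₋₁ + pₖ₋₂, qₖ = aₖqₖ₋₁ + qₖ₋₂ (with p₋₁=1, p₋₂=0, q₋₁=0, q₋₂=1):
  k=0: a=3, p=3, q=1
  k=1: a=2, p=7, q=2
  k=2: a=3, p=24, q=7
  k=3: a=2, p=55, q=16
  k=4: a=3, p=189, q=55
  k=5: a=6, p=1189, q=346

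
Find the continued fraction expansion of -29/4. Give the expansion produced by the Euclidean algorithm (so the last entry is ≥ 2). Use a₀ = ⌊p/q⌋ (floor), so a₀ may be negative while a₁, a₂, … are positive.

[-8; 1, 3]

-29 = -8·4 + 3
4 = 1·3 + 1
3 = 3·1 + 0  (stop)
So -29/4 = [-8; 1, 3].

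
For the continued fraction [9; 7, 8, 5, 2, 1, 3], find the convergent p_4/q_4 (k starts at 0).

Using pₖ = aₖpₖ₋₁ + pₖ₋₂, qₖ = aₖqₖ₋₁ + qₖ₋₂ (with p₋₁=1, p₋₂=0, q₋₁=0, q₋₂=1):
  k=0: a=9, p=9, q=1
  k=1: a=7, p=64, q=7
  k=2: a=8, p=521, q=57
  k=3: a=5, p=2669, q=292
  k=4: a=2, p=5859, q=641

5859/641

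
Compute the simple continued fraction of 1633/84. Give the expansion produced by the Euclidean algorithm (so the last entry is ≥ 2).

1633 = 19·84 + 37
84 = 2·37 + 10
37 = 3·10 + 7
10 = 1·7 + 3
7 = 2·3 + 1
3 = 3·1 + 0  (stop)
So 1633/84 = [19; 2, 3, 1, 2, 3].

[19; 2, 3, 1, 2, 3]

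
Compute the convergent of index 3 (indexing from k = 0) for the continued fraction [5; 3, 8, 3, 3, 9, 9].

415/78

Using pₖ = aₖpₖ₋₁ + pₖ₋₂, qₖ = aₖqₖ₋₁ + qₖ₋₂ (with p₋₁=1, p₋₂=0, q₋₁=0, q₋₂=1):
  k=0: a=5, p=5, q=1
  k=1: a=3, p=16, q=3
  k=2: a=8, p=133, q=25
  k=3: a=3, p=415, q=78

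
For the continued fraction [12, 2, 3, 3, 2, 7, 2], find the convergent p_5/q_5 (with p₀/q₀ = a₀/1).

4899/394

Using pₖ = aₖpₖ₋₁ + pₖ₋₂, qₖ = aₖqₖ₋₁ + qₖ₋₂ (with p₋₁=1, p₋₂=0, q₋₁=0, q₋₂=1):
  k=0: a=12, p=12, q=1
  k=1: a=2, p=25, q=2
  k=2: a=3, p=87, q=7
  k=3: a=3, p=286, q=23
  k=4: a=2, p=659, q=53
  k=5: a=7, p=4899, q=394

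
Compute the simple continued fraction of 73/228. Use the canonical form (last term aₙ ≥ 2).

[0; 3, 8, 9]

73 = 0×228 + 73
228 = 3×73 + 9
73 = 8×9 + 1
9 = 9×1 + 0  (stop)
So 73/228 = [0; 3, 8, 9].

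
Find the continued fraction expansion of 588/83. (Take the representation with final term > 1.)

588 = 7·83 + 7
83 = 11·7 + 6
7 = 1·6 + 1
6 = 6·1 + 0  (stop)
So 588/83 = [7; 11, 1, 6].

[7; 11, 1, 6]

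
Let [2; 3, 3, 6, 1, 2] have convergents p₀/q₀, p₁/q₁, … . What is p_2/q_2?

Using pₖ = aₖpₖ₋₁ + pₖ₋₂, qₖ = aₖqₖ₋₁ + qₖ₋₂ (with p₋₁=1, p₋₂=0, q₋₁=0, q₋₂=1):
  k=0: a=2, p=2, q=1
  k=1: a=3, p=7, q=3
  k=2: a=3, p=23, q=10

23/10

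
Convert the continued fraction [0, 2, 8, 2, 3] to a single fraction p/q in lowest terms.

59/125

Fold from the inside: start with 3/1.
  2 + 1/3 = 7/3
  8 + 3/7 = 59/7
  2 + 7/59 = 125/59
  0 + 59/125 = 59/125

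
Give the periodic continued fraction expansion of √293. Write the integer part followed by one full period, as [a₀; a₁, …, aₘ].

a₀ = ⌊√293⌋ = 17.
With m₀=0, d₀=1 and mₖ₊₁ = dₖaₖ − mₖ, dₖ₊₁ = (n − mₖ₊₁²)/dₖ, aₖ₊₁ = ⌊(a₀+mₖ₊₁)/dₖ₊₁⌋:
  k=1: m=17, d=4, a=8
  k=2: m=15, d=17, a=1
  k=3: m=2, d=17, a=1
  k=4: m=15, d=4, a=8
  k=5: m=17, d=1, a=34
d=1 and a=2a₀=34 at k=5, so the next step gives (m, d) = (17, 4) again — its k=1 value — and the period has length 5.

[17; 8, 1, 1, 8, 34]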